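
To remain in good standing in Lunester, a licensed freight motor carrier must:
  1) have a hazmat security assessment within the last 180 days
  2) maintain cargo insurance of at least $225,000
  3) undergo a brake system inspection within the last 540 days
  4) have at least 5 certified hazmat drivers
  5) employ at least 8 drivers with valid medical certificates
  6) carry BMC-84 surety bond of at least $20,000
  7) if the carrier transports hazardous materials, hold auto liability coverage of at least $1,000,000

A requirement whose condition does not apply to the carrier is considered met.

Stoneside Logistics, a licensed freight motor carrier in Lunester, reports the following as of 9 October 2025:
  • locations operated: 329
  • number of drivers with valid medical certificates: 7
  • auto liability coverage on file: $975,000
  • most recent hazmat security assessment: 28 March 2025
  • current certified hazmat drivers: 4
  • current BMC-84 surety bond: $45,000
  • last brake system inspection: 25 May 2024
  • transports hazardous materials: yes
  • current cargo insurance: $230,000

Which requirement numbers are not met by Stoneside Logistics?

1, 4, 5, 7

1. hazmat security assessment 195 days ago vs limit 180 → not met
2. cargo insurance $230,000 ≥ $225,000 → met
3. brake system inspection 502 days ago vs limit 540 → met
4. certified hazmat drivers 4 < 5 → not met
5. drivers with valid medical certificates 7 < 8 → not met
6. BMC-84 surety bond $45,000 ≥ $20,000 → met
7. condition 'transports hazardous materials' holds; auto liability coverage $975,000 < $1,000,000 → not met
Not met: 1, 4, 5, 7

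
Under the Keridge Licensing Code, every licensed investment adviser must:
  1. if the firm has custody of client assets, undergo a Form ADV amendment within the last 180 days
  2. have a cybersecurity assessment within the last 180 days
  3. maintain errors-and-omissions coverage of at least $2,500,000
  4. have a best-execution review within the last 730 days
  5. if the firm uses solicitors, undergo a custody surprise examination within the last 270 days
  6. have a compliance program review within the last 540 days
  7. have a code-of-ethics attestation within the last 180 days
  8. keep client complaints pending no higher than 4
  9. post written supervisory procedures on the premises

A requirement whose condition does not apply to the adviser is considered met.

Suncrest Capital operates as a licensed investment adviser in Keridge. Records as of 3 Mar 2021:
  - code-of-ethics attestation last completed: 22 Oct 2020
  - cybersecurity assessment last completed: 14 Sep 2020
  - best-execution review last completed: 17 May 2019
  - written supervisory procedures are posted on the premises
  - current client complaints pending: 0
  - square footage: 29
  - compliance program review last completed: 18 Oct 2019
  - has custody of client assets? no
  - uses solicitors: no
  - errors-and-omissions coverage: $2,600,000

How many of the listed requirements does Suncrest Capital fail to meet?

1. condition 'has custody of client assets' does not hold → requirement n/a → met
2. cybersecurity assessment 170 days ago vs limit 180 → met
3. errors-and-omissions coverage $2,600,000 ≥ $2,500,000 → met
4. best-execution review 656 days ago vs limit 730 → met
5. condition 'uses solicitors' does not hold → requirement n/a → met
6. compliance program review 502 days ago vs limit 540 → met
7. code-of-ethics attestation 132 days ago vs limit 180 → met
8. client complaints pending 0 ≤ 4 → met
9. written supervisory procedures present → met
Not met: 0 of 9

0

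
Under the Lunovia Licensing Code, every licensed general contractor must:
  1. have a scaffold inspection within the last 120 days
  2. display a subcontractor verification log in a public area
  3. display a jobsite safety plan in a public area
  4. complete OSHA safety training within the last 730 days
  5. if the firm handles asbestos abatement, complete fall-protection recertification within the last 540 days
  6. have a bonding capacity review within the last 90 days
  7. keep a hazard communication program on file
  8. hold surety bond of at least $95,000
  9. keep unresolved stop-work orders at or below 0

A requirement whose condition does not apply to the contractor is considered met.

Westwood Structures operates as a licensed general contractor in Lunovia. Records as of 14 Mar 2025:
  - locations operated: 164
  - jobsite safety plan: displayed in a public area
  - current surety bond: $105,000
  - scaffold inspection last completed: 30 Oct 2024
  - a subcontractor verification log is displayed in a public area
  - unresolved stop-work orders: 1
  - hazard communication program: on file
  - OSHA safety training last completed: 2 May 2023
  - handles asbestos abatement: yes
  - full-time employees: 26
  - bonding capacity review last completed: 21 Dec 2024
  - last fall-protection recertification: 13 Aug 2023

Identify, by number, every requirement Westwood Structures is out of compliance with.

1. scaffold inspection 135 days ago vs limit 120 → not met
2. subcontractor verification log present → met
3. jobsite safety plan present → met
4. OSHA safety training 682 days ago vs limit 730 → met
5. condition 'handles asbestos abatement' holds; fall-protection recertification 579 days ago vs limit 540 → not met
6. bonding capacity review 83 days ago vs limit 90 → met
7. hazard communication program present → met
8. surety bond $105,000 ≥ $95,000 → met
9. unresolved stop-work orders 1 > 0 → not met
Not met: 1, 5, 9

1, 5, 9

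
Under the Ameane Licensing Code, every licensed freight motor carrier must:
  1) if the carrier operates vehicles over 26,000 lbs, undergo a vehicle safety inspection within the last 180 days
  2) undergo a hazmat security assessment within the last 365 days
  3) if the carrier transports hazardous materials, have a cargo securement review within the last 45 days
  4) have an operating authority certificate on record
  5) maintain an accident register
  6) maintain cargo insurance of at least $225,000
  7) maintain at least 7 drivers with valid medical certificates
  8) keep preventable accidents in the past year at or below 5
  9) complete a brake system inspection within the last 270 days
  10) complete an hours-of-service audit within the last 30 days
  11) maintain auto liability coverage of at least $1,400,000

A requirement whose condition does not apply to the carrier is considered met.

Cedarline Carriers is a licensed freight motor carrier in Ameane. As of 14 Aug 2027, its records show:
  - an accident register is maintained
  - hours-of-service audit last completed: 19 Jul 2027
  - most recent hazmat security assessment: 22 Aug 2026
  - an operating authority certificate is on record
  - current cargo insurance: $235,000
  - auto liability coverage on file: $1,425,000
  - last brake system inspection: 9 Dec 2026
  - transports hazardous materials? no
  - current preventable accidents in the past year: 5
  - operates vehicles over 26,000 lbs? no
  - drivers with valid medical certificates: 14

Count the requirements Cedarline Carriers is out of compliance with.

1. condition 'operates vehicles over 26,000 lbs' does not hold → requirement n/a → met
2. hazmat security assessment 357 days ago vs limit 365 → met
3. condition 'transports hazardous materials' does not hold → requirement n/a → met
4. operating authority certificate present → met
5. accident register present → met
6. cargo insurance $235,000 ≥ $225,000 → met
7. drivers with valid medical certificates 14 ≥ 7 → met
8. preventable accidents in the past year 5 ≤ 5 → met
9. brake system inspection 248 days ago vs limit 270 → met
10. hours-of-service audit 26 days ago vs limit 30 → met
11. auto liability coverage $1,425,000 ≥ $1,400,000 → met
Not met: 0 of 11

0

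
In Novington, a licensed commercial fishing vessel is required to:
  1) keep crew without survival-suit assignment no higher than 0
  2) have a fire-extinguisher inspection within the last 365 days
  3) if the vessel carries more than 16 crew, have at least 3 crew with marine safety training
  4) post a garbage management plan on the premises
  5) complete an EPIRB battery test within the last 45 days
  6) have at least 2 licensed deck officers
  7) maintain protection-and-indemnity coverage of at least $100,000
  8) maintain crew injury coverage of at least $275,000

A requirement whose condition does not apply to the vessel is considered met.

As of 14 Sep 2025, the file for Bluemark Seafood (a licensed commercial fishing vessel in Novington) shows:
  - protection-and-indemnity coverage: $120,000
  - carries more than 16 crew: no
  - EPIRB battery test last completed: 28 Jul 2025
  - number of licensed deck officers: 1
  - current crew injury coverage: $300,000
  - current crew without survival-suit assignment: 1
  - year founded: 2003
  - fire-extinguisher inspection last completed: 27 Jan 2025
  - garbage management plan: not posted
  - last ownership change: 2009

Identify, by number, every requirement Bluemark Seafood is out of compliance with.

1. crew without survival-suit assignment 1 > 0 → not met
2. fire-extinguisher inspection 230 days ago vs limit 365 → met
3. condition 'carries more than 16 crew' does not hold → requirement n/a → met
4. garbage management plan absent → not met
5. EPIRB battery test 48 days ago vs limit 45 → not met
6. licensed deck officers 1 < 2 → not met
7. protection-and-indemnity coverage $120,000 ≥ $100,000 → met
8. crew injury coverage $300,000 ≥ $275,000 → met
Not met: 1, 4, 5, 6

1, 4, 5, 6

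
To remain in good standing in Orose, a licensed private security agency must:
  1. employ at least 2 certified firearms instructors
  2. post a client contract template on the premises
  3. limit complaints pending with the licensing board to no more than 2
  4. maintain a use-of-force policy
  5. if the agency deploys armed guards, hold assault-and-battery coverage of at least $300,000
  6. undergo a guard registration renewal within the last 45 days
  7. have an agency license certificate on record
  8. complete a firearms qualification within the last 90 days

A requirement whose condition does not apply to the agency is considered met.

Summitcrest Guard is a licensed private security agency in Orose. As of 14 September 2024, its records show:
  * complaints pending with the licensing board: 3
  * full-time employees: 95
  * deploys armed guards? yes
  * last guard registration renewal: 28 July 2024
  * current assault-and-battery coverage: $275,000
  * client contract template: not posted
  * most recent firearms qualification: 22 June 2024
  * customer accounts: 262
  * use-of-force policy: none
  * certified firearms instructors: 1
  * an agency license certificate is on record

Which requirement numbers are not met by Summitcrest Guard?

1. certified firearms instructors 1 < 2 → not met
2. client contract template absent → not met
3. complaints pending with the licensing board 3 > 2 → not met
4. use-of-force policy absent → not met
5. condition 'deploys armed guards' holds; assault-and-battery coverage $275,000 < $300,000 → not met
6. guard registration renewal 48 days ago vs limit 45 → not met
7. agency license certificate present → met
8. firearms qualification 84 days ago vs limit 90 → met
Not met: 1, 2, 3, 4, 5, 6

1, 2, 3, 4, 5, 6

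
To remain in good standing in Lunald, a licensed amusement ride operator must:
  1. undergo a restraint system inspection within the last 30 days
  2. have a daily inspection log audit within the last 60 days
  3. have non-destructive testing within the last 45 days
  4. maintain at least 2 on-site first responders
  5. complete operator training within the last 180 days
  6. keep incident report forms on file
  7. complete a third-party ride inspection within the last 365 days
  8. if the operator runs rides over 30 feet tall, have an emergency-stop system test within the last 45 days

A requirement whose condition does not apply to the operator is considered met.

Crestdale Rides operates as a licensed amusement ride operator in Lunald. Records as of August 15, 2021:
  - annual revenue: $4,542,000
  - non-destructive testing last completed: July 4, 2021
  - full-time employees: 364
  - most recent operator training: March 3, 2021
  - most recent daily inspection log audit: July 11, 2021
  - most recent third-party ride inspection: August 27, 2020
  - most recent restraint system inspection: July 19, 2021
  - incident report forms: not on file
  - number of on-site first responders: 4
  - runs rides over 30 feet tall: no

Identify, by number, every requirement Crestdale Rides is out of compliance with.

6

1. restraint system inspection 27 days ago vs limit 30 → met
2. daily inspection log audit 35 days ago vs limit 60 → met
3. non-destructive testing 42 days ago vs limit 45 → met
4. on-site first responders 4 ≥ 2 → met
5. operator training 165 days ago vs limit 180 → met
6. incident report forms absent → not met
7. third-party ride inspection 353 days ago vs limit 365 → met
8. condition 'runs rides over 30 feet tall' does not hold → requirement n/a → met
Not met: 6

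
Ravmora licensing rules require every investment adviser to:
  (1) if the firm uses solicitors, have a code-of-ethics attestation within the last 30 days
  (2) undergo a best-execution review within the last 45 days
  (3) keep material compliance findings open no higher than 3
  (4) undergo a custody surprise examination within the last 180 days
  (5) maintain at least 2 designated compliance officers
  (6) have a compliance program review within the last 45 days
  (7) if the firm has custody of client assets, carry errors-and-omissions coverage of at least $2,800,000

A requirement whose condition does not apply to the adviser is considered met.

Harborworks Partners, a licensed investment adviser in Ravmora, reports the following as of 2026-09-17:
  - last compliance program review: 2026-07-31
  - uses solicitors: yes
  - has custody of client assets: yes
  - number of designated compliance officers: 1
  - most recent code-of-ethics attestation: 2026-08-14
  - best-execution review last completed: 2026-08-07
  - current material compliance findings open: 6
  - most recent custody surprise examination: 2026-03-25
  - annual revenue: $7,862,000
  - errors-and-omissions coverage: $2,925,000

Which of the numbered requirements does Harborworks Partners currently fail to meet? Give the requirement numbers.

1, 3, 5, 6

1. condition 'uses solicitors' holds; code-of-ethics attestation 34 days ago vs limit 30 → not met
2. best-execution review 41 days ago vs limit 45 → met
3. material compliance findings open 6 > 3 → not met
4. custody surprise examination 176 days ago vs limit 180 → met
5. designated compliance officers 1 < 2 → not met
6. compliance program review 48 days ago vs limit 45 → not met
7. condition 'has custody of client assets' holds; errors-and-omissions coverage $2,925,000 ≥ $2,800,000 → met
Not met: 1, 3, 5, 6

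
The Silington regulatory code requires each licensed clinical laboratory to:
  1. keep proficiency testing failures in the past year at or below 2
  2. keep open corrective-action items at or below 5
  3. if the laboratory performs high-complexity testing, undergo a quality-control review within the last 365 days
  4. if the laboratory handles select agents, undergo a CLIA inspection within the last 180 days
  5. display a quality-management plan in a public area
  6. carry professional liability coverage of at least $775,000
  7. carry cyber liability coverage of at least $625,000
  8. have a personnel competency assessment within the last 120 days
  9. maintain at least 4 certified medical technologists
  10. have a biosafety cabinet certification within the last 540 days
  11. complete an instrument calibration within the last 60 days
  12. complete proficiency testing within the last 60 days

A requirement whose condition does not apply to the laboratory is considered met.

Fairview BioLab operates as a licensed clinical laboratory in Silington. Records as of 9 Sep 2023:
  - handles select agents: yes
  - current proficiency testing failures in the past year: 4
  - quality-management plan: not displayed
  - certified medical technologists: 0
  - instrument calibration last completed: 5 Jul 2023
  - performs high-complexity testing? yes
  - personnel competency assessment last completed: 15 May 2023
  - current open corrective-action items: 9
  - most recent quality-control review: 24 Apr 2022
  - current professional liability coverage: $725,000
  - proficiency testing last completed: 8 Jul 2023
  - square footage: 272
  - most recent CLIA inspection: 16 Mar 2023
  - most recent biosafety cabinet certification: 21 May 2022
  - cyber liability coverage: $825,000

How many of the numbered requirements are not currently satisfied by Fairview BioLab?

1. proficiency testing failures in the past year 4 > 2 → not met
2. open corrective-action items 9 > 5 → not met
3. condition 'performs high-complexity testing' holds; quality-control review 503 days ago vs limit 365 → not met
4. condition 'handles select agents' holds; CLIA inspection 177 days ago vs limit 180 → met
5. quality-management plan absent → not met
6. professional liability coverage $725,000 < $775,000 → not met
7. cyber liability coverage $825,000 ≥ $625,000 → met
8. personnel competency assessment 117 days ago vs limit 120 → met
9. certified medical technologists 0 < 4 → not met
10. biosafety cabinet certification 476 days ago vs limit 540 → met
11. instrument calibration 66 days ago vs limit 60 → not met
12. proficiency testing 63 days ago vs limit 60 → not met
Not met: 8 of 12

8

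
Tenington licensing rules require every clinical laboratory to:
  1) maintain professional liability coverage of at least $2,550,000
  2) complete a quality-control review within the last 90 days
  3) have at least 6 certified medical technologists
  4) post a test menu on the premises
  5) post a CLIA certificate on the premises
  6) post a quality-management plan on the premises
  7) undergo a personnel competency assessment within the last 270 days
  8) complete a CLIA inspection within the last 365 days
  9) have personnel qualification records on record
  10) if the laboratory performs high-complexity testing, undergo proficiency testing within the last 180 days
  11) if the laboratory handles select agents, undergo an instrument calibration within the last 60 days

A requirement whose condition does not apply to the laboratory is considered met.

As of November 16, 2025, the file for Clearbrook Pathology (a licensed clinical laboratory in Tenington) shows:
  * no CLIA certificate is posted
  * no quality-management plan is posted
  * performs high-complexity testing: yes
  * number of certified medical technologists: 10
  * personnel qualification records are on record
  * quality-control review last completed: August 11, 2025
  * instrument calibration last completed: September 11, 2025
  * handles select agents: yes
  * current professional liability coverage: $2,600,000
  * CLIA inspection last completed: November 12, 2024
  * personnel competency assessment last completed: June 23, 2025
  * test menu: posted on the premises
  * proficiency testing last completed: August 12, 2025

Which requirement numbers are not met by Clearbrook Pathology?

1. professional liability coverage $2,600,000 ≥ $2,550,000 → met
2. quality-control review 97 days ago vs limit 90 → not met
3. certified medical technologists 10 ≥ 6 → met
4. test menu present → met
5. CLIA certificate absent → not met
6. quality-management plan absent → not met
7. personnel competency assessment 146 days ago vs limit 270 → met
8. CLIA inspection 369 days ago vs limit 365 → not met
9. personnel qualification records present → met
10. condition 'performs high-complexity testing' holds; proficiency testing 96 days ago vs limit 180 → met
11. condition 'handles select agents' holds; instrument calibration 66 days ago vs limit 60 → not met
Not met: 2, 5, 6, 8, 11

2, 5, 6, 8, 11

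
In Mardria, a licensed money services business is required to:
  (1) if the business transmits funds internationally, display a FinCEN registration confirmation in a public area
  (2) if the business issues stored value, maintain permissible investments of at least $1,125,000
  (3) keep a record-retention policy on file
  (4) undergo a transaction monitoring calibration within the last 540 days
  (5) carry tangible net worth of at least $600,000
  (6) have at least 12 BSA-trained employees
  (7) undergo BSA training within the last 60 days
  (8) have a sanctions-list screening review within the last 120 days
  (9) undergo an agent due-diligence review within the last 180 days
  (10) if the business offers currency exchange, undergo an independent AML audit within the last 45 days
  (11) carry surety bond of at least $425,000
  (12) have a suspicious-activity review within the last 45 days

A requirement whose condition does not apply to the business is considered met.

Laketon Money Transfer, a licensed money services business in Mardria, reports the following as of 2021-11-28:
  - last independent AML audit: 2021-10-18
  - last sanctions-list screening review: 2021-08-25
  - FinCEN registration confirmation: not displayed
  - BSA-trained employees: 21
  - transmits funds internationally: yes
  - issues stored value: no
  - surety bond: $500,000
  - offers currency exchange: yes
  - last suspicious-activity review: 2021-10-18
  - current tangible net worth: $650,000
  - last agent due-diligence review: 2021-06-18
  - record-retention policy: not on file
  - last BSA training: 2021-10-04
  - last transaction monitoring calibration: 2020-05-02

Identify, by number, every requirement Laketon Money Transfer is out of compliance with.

1. condition 'transmits funds internationally' holds; FinCEN registration confirmation absent → not met
2. condition 'issues stored value' does not hold → requirement n/a → met
3. record-retention policy absent → not met
4. transaction monitoring calibration 575 days ago vs limit 540 → not met
5. tangible net worth $650,000 ≥ $600,000 → met
6. BSA-trained employees 21 ≥ 12 → met
7. BSA training 55 days ago vs limit 60 → met
8. sanctions-list screening review 95 days ago vs limit 120 → met
9. agent due-diligence review 163 days ago vs limit 180 → met
10. condition 'offers currency exchange' holds; independent AML audit 41 days ago vs limit 45 → met
11. surety bond $500,000 ≥ $425,000 → met
12. suspicious-activity review 41 days ago vs limit 45 → met
Not met: 1, 3, 4

1, 3, 4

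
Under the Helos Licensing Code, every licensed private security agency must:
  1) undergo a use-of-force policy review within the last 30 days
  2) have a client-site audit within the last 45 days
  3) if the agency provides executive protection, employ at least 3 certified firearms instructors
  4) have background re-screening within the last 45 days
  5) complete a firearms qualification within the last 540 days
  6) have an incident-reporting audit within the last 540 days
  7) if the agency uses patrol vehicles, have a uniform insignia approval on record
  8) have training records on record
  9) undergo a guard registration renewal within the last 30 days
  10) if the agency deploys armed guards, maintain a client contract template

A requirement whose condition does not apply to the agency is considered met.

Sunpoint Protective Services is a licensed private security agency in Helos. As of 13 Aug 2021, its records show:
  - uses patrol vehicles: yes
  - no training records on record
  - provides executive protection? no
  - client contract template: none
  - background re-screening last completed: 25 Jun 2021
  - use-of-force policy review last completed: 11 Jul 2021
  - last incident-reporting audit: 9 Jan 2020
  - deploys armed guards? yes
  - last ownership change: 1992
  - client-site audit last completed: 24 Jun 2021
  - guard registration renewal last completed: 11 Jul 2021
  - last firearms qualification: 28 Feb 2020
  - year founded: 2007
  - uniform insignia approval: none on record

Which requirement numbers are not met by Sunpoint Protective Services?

1, 2, 4, 6, 7, 8, 9, 10

1. use-of-force policy review 33 days ago vs limit 30 → not met
2. client-site audit 50 days ago vs limit 45 → not met
3. condition 'provides executive protection' does not hold → requirement n/a → met
4. background re-screening 49 days ago vs limit 45 → not met
5. firearms qualification 532 days ago vs limit 540 → met
6. incident-reporting audit 582 days ago vs limit 540 → not met
7. condition 'uses patrol vehicles' holds; uniform insignia approval absent → not met
8. training records absent → not met
9. guard registration renewal 33 days ago vs limit 30 → not met
10. condition 'deploys armed guards' holds; client contract template absent → not met
Not met: 1, 2, 4, 6, 7, 8, 9, 10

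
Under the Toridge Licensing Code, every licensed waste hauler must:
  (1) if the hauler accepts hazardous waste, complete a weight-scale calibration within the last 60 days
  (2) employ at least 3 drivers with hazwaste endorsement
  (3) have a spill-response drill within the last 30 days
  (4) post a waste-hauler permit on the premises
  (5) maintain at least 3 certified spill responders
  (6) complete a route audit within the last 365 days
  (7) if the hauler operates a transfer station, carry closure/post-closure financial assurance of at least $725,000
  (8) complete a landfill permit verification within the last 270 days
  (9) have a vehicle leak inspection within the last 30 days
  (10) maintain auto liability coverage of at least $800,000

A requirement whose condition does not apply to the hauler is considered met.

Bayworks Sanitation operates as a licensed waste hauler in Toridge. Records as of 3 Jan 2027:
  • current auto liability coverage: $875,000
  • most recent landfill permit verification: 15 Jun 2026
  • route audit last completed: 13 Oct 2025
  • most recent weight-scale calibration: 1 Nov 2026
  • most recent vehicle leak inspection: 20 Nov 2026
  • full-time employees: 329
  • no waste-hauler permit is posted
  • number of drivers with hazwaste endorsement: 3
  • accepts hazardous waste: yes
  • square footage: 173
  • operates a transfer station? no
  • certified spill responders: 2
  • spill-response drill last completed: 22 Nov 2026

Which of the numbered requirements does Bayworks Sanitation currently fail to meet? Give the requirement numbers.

1, 3, 4, 5, 6, 9

1. condition 'accepts hazardous waste' holds; weight-scale calibration 63 days ago vs limit 60 → not met
2. drivers with hazwaste endorsement 3 ≥ 3 → met
3. spill-response drill 42 days ago vs limit 30 → not met
4. waste-hauler permit absent → not met
5. certified spill responders 2 < 3 → not met
6. route audit 447 days ago vs limit 365 → not met
7. condition 'operates a transfer station' does not hold → requirement n/a → met
8. landfill permit verification 202 days ago vs limit 270 → met
9. vehicle leak inspection 44 days ago vs limit 30 → not met
10. auto liability coverage $875,000 ≥ $800,000 → met
Not met: 1, 3, 4, 5, 6, 9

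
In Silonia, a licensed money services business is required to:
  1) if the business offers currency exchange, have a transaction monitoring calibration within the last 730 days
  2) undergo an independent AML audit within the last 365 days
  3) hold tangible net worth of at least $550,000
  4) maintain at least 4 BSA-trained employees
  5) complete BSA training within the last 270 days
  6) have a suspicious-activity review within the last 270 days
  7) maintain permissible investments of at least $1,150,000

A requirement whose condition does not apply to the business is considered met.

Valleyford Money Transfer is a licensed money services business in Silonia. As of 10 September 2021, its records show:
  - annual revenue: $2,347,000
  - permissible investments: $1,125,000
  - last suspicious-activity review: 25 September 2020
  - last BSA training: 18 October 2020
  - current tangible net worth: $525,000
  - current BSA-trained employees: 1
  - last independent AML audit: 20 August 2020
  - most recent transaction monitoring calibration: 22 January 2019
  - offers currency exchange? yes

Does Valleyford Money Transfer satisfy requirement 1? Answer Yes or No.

No

1. condition 'offers currency exchange' holds; transaction monitoring calibration 962 days ago vs limit 730 → not met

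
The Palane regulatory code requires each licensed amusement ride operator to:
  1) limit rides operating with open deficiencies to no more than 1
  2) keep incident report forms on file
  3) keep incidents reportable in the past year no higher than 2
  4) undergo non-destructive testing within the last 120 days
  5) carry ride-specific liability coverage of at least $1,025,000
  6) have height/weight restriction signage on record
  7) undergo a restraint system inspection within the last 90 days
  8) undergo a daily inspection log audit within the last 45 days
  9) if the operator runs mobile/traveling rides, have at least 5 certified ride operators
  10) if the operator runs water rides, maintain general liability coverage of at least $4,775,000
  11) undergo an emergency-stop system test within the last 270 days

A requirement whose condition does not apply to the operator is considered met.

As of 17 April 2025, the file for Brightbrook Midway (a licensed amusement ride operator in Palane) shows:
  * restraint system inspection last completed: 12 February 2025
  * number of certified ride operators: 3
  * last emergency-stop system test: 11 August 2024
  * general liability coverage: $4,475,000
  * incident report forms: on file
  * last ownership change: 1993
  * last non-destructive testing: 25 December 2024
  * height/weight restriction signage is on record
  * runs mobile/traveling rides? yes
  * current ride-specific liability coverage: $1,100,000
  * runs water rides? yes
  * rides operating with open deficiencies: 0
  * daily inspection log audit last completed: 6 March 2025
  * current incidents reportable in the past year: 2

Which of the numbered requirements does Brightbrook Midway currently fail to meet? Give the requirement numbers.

9, 10

1. rides operating with open deficiencies 0 ≤ 1 → met
2. incident report forms present → met
3. incidents reportable in the past year 2 ≤ 2 → met
4. non-destructive testing 113 days ago vs limit 120 → met
5. ride-specific liability coverage $1,100,000 ≥ $1,025,000 → met
6. height/weight restriction signage present → met
7. restraint system inspection 64 days ago vs limit 90 → met
8. daily inspection log audit 42 days ago vs limit 45 → met
9. condition 'runs mobile/traveling rides' holds; certified ride operators 3 < 5 → not met
10. condition 'runs water rides' holds; general liability coverage $4,475,000 < $4,775,000 → not met
11. emergency-stop system test 249 days ago vs limit 270 → met
Not met: 9, 10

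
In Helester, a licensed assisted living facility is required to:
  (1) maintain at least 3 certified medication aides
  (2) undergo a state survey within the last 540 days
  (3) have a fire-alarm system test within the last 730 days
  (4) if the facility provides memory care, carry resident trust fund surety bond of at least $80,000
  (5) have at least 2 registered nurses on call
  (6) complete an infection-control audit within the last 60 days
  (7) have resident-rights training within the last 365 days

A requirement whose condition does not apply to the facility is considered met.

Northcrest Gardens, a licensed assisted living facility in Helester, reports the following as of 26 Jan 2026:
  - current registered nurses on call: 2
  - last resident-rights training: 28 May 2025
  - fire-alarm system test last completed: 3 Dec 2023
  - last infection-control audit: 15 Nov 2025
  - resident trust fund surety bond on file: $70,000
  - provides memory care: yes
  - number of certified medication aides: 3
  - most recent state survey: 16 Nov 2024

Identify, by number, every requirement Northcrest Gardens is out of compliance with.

3, 4, 6

1. certified medication aides 3 ≥ 3 → met
2. state survey 436 days ago vs limit 540 → met
3. fire-alarm system test 785 days ago vs limit 730 → not met
4. condition 'provides memory care' holds; resident trust fund surety bond $70,000 < $80,000 → not met
5. registered nurses on call 2 ≥ 2 → met
6. infection-control audit 72 days ago vs limit 60 → not met
7. resident-rights training 243 days ago vs limit 365 → met
Not met: 3, 4, 6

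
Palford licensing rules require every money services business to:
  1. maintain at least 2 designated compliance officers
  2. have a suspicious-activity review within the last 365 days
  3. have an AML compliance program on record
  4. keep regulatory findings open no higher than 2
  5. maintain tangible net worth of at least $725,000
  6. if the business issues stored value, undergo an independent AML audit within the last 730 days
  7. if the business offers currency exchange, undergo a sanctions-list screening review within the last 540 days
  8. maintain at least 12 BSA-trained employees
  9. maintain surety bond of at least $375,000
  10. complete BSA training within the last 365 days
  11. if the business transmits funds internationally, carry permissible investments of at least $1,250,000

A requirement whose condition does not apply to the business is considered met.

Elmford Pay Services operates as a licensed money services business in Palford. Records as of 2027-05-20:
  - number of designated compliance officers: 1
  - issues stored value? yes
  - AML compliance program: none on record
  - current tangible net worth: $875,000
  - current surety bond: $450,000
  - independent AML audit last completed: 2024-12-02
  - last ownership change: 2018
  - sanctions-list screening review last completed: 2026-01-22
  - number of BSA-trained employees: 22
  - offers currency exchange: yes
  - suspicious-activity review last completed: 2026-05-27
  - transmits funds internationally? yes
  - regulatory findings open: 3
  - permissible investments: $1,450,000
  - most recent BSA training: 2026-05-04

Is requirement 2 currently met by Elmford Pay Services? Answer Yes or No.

Yes

2. suspicious-activity review 358 days ago vs limit 365 → met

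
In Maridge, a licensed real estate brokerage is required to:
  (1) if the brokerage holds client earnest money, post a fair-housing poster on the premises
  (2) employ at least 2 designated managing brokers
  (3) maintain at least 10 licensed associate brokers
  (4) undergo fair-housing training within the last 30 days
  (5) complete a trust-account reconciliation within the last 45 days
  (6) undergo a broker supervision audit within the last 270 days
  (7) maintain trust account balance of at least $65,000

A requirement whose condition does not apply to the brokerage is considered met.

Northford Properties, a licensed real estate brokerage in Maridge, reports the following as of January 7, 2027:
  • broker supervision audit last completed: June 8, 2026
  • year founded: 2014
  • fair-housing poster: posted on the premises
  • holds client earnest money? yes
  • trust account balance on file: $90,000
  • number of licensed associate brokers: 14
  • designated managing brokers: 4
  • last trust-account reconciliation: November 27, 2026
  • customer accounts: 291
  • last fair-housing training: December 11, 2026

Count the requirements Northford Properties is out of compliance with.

1. condition 'holds client earnest money' holds; fair-housing poster present → met
2. designated managing brokers 4 ≥ 2 → met
3. licensed associate brokers 14 ≥ 10 → met
4. fair-housing training 27 days ago vs limit 30 → met
5. trust-account reconciliation 41 days ago vs limit 45 → met
6. broker supervision audit 213 days ago vs limit 270 → met
7. trust account balance $90,000 ≥ $65,000 → met
Not met: 0 of 7

0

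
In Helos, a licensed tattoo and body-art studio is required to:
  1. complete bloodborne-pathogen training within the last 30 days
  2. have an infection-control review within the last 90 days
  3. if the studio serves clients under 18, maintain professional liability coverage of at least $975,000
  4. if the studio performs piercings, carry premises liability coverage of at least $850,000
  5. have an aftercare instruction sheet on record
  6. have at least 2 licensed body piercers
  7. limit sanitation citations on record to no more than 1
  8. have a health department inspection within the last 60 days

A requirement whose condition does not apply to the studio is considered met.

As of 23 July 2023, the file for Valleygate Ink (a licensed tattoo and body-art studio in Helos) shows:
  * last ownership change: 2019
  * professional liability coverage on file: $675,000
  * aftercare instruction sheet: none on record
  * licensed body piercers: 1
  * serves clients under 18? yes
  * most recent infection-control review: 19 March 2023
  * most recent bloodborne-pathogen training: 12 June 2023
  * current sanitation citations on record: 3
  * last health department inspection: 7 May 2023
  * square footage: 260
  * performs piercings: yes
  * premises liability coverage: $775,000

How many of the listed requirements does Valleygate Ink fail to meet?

1. bloodborne-pathogen training 41 days ago vs limit 30 → not met
2. infection-control review 126 days ago vs limit 90 → not met
3. condition 'serves clients under 18' holds; professional liability coverage $675,000 < $975,000 → not met
4. condition 'performs piercings' holds; premises liability coverage $775,000 < $850,000 → not met
5. aftercare instruction sheet absent → not met
6. licensed body piercers 1 < 2 → not met
7. sanitation citations on record 3 > 1 → not met
8. health department inspection 77 days ago vs limit 60 → not met
Not met: 8 of 8

8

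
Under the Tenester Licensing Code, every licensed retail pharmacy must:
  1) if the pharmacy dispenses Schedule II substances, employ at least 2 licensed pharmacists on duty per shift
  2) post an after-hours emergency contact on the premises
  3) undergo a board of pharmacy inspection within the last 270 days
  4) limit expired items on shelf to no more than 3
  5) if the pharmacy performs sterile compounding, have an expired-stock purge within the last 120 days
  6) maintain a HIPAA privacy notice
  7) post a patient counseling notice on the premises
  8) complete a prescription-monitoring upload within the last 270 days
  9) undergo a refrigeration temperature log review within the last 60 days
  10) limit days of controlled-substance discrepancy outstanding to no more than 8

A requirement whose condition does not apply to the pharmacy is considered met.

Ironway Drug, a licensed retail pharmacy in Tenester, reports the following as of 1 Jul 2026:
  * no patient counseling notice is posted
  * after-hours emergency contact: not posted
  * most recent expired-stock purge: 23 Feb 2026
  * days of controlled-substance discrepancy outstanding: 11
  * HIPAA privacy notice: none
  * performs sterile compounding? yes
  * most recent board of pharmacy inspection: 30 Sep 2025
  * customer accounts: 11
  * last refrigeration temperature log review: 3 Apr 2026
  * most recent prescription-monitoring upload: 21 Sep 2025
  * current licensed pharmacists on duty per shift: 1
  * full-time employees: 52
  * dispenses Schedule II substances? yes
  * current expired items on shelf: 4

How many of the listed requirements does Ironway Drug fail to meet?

10

1. condition 'dispenses Schedule II substances' holds; licensed pharmacists on duty per shift 1 < 2 → not met
2. after-hours emergency contact absent → not met
3. board of pharmacy inspection 274 days ago vs limit 270 → not met
4. expired items on shelf 4 > 3 → not met
5. condition 'performs sterile compounding' holds; expired-stock purge 128 days ago vs limit 120 → not met
6. HIPAA privacy notice absent → not met
7. patient counseling notice absent → not met
8. prescription-monitoring upload 283 days ago vs limit 270 → not met
9. refrigeration temperature log review 89 days ago vs limit 60 → not met
10. days of controlled-substance discrepancy outstanding 11 > 8 → not met
Not met: 10 of 10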